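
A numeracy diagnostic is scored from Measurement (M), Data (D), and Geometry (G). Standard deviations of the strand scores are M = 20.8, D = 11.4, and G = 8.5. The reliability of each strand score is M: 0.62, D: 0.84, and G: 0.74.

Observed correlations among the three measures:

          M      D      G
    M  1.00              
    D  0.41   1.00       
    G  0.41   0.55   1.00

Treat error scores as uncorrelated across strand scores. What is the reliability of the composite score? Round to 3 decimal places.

Var(M+D+G) = 20.8² + 11.4² + 8.5² + 2·[20.8·11.4·0.41 + 20.8·8.5·0.41 + 11.4·8.5·0.55] = 634.85 + 446.004 = 1080.85.
Under uncorrelated errors the observed covariances equal the true-score covariances, so only the own-variance terms attenuate.
True-score variance = [20.8²·0.62 + 11.4²·0.84 + 8.5²·0.74] + 446.004 = 430.868 + 446.004 = 876.873.
Reliability = 876.873 / 1080.85 = 0.811.

0.811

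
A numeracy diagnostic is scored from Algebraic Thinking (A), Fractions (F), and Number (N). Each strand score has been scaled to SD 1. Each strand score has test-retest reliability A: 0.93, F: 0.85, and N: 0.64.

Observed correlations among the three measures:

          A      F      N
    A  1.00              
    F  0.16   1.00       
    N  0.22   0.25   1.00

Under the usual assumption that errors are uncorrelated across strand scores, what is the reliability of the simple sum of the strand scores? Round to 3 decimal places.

0.864

Var(A+F+N) = 3 + 2·[0.16 + 0.22 + 0.25] = 3 + 1.26 = 4.26.
With uncorrelated errors the cross-covariances are all true-score covariance, so they carry over unchanged; only the diagonal terms shrink to ρᵢσᵢ².
True-score variance = [0.93 + 0.85 + 0.64] + 1.26 = 2.42 + 1.26 = 3.68.
Reliability = 3.68 / 4.26 = 0.864.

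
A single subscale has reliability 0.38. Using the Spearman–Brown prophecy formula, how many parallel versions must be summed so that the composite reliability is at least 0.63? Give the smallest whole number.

k ≥ ρ*(1−ρ₁)/(ρ₁(1−ρ*)) = 0.63·0.62 / (0.38·0.37) = 2.778.
Smallest integer k = 3.

3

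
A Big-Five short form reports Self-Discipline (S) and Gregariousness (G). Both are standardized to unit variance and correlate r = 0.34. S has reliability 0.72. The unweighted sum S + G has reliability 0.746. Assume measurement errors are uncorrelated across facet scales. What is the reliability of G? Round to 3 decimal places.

Var(S+G) = 2 + 2·0.34 = 2.680.
True-score variance = ρ_S + ρ_G + 2·0.34, so 0.746 = (0.72 + ρ_G + 0.68) / 2.680.
ρ_G = 0.746·2.680 − 0.72 − 0.68 = 0.599.

0.599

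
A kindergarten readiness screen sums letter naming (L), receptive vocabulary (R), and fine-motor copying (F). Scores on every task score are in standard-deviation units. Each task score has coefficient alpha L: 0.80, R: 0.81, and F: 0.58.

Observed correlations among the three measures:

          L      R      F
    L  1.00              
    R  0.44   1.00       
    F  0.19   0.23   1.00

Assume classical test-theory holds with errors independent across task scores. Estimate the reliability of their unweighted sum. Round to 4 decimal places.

0.8284

Var(L+R+F) = 3 + 2·[0.44 + 0.19 + 0.23] = 3 + 1.72 = 4.72.
Because errors are independent across components, Cov(Tᵢ,Tⱼ) = Cov(Xᵢ,Xⱼ); the off-diagonal part of the true-score variance is the same as above.
True-score variance = [0.80 + 0.81 + 0.58] + 1.72 = 2.19 + 1.72 = 3.91.
Reliability = 3.91 / 4.72 = 0.8284.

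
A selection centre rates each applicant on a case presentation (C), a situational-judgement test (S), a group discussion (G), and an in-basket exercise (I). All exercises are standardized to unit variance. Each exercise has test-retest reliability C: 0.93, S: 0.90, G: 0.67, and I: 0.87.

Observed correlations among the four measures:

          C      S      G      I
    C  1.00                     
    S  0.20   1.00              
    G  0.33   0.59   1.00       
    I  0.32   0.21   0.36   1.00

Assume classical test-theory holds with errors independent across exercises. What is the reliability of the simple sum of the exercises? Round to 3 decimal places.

0.921

Var(C+S+G+I) = 4 + 2·[0.20 + 0.33 + 0.32 + 0.59 + 0.21 + 0.36] = 4 + 4.02 = 8.02.
With uncorrelated errors the cross-covariances are all true-score covariance, so they carry over unchanged; only the diagonal terms shrink to ρᵢσᵢ².
True-score variance = [0.93 + 0.90 + 0.67 + 0.87] + 4.02 = 3.37 + 4.02 = 7.39.
Reliability = 7.39 / 8.02 = 0.921.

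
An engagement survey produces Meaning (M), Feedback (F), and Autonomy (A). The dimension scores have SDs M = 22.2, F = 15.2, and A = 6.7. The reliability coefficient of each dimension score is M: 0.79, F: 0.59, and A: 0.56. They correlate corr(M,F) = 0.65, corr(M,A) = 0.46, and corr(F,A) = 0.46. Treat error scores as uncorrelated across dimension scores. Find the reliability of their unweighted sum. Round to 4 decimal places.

Var(M+F+A) = 22.2² + 15.2² + 6.7² + 2·[22.2·15.2·0.65 + 22.2·6.7·0.46 + 15.2·6.7·0.46] = 768.77 + 669.206 = 1437.98.
Under uncorrelated errors the observed covariances equal the true-score covariances, so only the own-variance terms attenuate.
True-score variance = [22.2²·0.79 + 15.2²·0.59 + 6.7²·0.56] + 669.206 = 550.796 + 669.206 = 1220.
Reliability = 1220 / 1437.98 = 0.8484.

0.8484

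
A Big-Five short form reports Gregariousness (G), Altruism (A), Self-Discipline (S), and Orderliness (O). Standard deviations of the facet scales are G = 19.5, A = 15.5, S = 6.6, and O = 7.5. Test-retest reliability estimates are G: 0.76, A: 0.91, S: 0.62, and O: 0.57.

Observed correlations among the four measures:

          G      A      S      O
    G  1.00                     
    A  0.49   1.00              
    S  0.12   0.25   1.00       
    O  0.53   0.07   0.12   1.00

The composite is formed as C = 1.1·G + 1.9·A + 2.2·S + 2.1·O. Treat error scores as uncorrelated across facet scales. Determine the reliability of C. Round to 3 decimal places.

0.882

Var(C) = 1.1²·19.5² + 1.9²·15.5² + 2.2²·6.6² + 2.1²·7.5² + 2·[2.09·19.5·15.5·0.49 + 2.42·19.5·6.6·0.12 + 2.31·19.5·7.5·0.53 + 4.18·15.5·6.6·0.25 + 3.99·15.5·7.5·0.07 + 4.62·6.6·7.5·0.12] = 1786.3 + 1385.56 = 3171.85.
With uncorrelated errors the cross-covariances are all true-score covariance, so they carry over unchanged; only the diagonal terms shrink to ρᵢσᵢ².
True-score variance = [1.1²·19.5²·0.76 + 1.9²·15.5²·0.91 + 2.2²·6.6²·0.62 + 2.1²·7.5²·0.57] + 1385.56 = 1411.03 + 1385.56 = 2796.59.
Reliability = 2796.59 / 3171.85 = 0.882.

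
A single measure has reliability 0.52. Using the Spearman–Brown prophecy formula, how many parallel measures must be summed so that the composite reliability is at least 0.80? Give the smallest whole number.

k ≥ ρ*(1−ρ₁)/(ρ₁(1−ρ*)) = 0.80·0.48 / (0.52·0.20) = 3.692.
Smallest integer k = 4.

4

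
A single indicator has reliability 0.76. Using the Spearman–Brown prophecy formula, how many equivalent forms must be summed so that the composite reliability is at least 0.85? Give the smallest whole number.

2

k ≥ ρ*(1−ρ₁)/(ρ₁(1−ρ*)) = 0.85·0.24 / (0.76·0.15) = 1.789.
Smallest integer k = 2.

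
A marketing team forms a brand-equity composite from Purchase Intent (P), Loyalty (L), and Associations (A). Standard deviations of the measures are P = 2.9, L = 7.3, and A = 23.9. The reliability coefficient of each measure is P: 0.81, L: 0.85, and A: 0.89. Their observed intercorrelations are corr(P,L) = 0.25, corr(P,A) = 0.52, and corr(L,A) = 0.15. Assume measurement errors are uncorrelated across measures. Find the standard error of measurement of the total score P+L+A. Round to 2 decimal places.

8.51

Var(total) = 632.91 + 135.008 = 767.918.
True-score variance = 560.485 + 135.008 = 695.494, so reliability = 0.9057.
Error variance = 767.918 − 695.494 = 72.4245; SEM = √72.4245 = 8.51.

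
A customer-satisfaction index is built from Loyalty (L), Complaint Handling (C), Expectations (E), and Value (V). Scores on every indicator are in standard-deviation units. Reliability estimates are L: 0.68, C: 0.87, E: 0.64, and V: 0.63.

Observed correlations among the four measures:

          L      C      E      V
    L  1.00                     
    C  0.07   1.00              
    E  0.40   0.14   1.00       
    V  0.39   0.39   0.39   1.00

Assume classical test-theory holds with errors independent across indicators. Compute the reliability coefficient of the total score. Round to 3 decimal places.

0.844

Var(L+C+E+V) = 4 + 2·[0.07 + 0.40 + 0.39 + 0.14 + 0.39 + 0.39] = 4 + 3.56 = 7.56.
With uncorrelated errors the cross-covariances are all true-score covariance, so they carry over unchanged; only the diagonal terms shrink to ρᵢσᵢ².
True-score variance = [0.68 + 0.87 + 0.64 + 0.63] + 3.56 = 2.82 + 3.56 = 6.38.
Reliability = 6.38 / 7.56 = 0.844.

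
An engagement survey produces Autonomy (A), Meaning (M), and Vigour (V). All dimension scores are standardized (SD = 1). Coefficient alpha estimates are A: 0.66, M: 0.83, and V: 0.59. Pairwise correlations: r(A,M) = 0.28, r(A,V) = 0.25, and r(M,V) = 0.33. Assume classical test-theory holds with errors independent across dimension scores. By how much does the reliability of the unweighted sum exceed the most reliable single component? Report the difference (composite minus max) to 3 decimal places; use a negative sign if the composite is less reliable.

-0.025

Var(sum) = 3 + 1.72 = 4.72; true-score variance = 2.08 + 1.72 = 3.8; composite reliability = 0.8051.
Max component reliability = 0.8300.
Difference = 0.8051 − 0.8300 = -0.025.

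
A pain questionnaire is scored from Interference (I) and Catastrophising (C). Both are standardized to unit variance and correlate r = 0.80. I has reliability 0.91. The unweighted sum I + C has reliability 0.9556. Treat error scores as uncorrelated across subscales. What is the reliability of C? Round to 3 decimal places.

Var(I+C) = 2 + 2·0.80 = 3.600.
True-score variance = ρ_I + ρ_C + 2·0.80, so 0.9556 = (0.91 + ρ_C + 1.60) / 3.600.
ρ_C = 0.9556·3.600 − 0.91 − 1.60 = 0.930.

0.930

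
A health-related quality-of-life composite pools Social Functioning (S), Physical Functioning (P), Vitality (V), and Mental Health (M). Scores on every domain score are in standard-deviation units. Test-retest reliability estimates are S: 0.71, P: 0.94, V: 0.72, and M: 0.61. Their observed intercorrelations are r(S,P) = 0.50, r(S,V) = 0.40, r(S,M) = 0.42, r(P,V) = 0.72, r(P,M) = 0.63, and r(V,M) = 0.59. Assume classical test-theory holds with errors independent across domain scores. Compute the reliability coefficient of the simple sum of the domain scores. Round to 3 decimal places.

Var(S+P+V+M) = 4 + 2·[0.50 + 0.40 + 0.42 + 0.72 + 0.63 + 0.59] = 4 + 6.52 = 10.52.
Under uncorrelated errors the observed covariances equal the true-score covariances, so only the own-variance terms attenuate.
True-score variance = [0.71 + 0.94 + 0.72 + 0.61] + 6.52 = 2.98 + 6.52 = 9.5.
Reliability = 9.5 / 10.52 = 0.903.

0.903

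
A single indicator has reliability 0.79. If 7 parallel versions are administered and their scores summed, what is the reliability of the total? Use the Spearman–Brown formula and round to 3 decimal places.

ρ_k = kρ / (1 + (k−1)ρ) = 7·0.79 / (1 + 6·0.79) = 5.530 / 5.740 = 0.963.

0.963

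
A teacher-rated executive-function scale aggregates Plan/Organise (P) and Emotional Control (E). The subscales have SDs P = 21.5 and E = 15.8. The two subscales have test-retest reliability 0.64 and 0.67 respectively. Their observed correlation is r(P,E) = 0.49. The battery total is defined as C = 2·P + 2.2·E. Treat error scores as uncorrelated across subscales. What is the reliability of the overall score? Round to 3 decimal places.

0.765

Var(C) = 2²·21.5² + 2.2²·15.8² + 2·[4.4·21.5·15.8·0.49] = 3057.26 + 1464.79 = 4522.04.
With uncorrelated errors the cross-covariances are all true-score covariance, so they carry over unchanged; only the diagonal terms shrink to ρᵢσᵢ².
True-score variance = [2²·21.5²·0.64 + 2.2²·15.8²·0.67] + 1464.79 = 1992.89 + 1464.79 = 3457.68.
Reliability = 3457.68 / 4522.04 = 0.765.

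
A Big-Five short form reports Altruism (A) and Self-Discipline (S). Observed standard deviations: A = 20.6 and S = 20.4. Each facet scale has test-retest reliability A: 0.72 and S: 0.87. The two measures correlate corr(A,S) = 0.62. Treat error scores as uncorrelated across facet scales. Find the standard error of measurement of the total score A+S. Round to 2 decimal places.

Var(total) = 840.52 + 521.098 = 1361.62.
True-score variance = 667.598 + 521.098 = 1188.7, so reliability = 0.8730.
Error variance = 1361.62 − 1188.7 = 172.922; SEM = √172.922 = 13.15.

13.15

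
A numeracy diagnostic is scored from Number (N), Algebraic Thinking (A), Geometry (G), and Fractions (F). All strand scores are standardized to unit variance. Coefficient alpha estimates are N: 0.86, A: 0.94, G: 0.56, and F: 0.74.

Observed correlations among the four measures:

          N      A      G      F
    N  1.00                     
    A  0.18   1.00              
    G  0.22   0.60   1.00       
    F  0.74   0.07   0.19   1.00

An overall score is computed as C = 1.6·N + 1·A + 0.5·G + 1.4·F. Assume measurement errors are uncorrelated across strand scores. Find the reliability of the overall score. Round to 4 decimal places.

Var(C) = 1.6² + 1 + 0.5² + 1.4² + 2·[1.6·0.18 + 0.8·0.22 + 2.24·0.74 + 0.5·0.60 + 1.4·0.07 + 0.7·0.19] = 5.77 + 5.3052 = 11.0752.
With uncorrelated errors the cross-covariances are all true-score covariance, so they carry over unchanged; only the diagonal terms shrink to ρᵢσᵢ².
True-score variance = [1.6²·0.86 + 0.94 + 0.5²·0.56 + 1.4²·0.74] + 5.3052 = 4.732 + 5.3052 = 10.0372.
Reliability = 10.0372 / 11.0752 = 0.9063.

0.9063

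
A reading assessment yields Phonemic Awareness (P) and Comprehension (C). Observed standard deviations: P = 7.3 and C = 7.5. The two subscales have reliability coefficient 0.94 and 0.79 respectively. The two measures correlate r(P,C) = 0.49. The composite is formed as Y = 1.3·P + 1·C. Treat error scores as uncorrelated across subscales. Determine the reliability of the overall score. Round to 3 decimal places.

0.920

Var(Y) = 1.3²·7.3² + 7.5² + 2·[1.3·7.3·7.5·0.49] = 146.31 + 69.7515 = 216.062.
Under uncorrelated errors the observed covariances equal the true-score covariances, so only the own-variance terms attenuate.
True-score variance = [1.3²·7.3²·0.94 + 7.5²·0.79] + 69.7515 = 129.094 + 69.7515 = 198.845.
Reliability = 198.845 / 216.062 = 0.920.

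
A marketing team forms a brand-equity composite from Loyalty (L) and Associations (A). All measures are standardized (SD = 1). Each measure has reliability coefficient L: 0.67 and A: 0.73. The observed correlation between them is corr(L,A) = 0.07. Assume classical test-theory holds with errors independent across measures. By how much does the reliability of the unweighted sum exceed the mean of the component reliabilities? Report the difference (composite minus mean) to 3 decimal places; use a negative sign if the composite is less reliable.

0.020

Var(sum) = 2 + 0.14 = 2.14; true-score variance = 1.4 + 0.14 = 1.54; composite reliability = 0.7196.
Mean component reliability = 0.7000.
Difference = 0.7196 − 0.7000 = 0.020.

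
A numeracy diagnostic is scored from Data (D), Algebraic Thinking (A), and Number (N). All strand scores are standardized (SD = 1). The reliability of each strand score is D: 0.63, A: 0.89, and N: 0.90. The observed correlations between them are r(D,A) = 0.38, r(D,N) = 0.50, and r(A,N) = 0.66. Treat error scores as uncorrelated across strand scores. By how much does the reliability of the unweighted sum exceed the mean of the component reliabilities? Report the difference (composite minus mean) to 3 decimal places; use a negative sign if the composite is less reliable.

0.098

Var(sum) = 3 + 3.08 = 6.08; true-score variance = 2.42 + 3.08 = 5.5; composite reliability = 0.9046.
Mean component reliability = 0.8067.
Difference = 0.9046 − 0.8067 = 0.098.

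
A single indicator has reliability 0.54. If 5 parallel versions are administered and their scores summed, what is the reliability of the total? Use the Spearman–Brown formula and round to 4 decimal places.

ρ_k = kρ / (1 + (k−1)ρ) = 5·0.54 / (1 + 4·0.54) = 2.700 / 3.160 = 0.8544.

0.8544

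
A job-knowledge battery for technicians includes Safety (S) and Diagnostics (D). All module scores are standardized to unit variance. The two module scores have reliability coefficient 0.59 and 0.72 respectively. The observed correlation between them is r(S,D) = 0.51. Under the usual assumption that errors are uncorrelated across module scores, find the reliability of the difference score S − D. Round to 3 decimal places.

0.296

Var(S−D) = 1 + 1 − 2·0.51 = 2 − 1.02 = 0.98.
With uncorrelated errors the cross-covariances are all true-score covariance, so they carry over unchanged; only the diagonal terms shrink to ρᵢσᵢ².
True-score variance = [0.59 + 0.72] − 1.02 = 1.31 − 1.02 = 0.29.
Reliability = 0.29 / 0.98 = 0.296.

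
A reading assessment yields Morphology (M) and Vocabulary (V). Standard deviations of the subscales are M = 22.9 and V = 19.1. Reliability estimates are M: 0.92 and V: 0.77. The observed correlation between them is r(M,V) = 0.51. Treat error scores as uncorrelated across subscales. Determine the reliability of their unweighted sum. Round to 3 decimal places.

0.906

Var(M+V) = 22.9² + 19.1² + 2·[22.9·19.1·0.51] = 889.22 + 446.138 = 1335.36.
With uncorrelated errors the cross-covariances are all true-score covariance, so they carry over unchanged; only the diagonal terms shrink to ρᵢσᵢ².
True-score variance = [22.9²·0.92 + 19.1²·0.77] + 446.138 = 763.361 + 446.138 = 1209.5.
Reliability = 1209.5 / 1335.36 = 0.906.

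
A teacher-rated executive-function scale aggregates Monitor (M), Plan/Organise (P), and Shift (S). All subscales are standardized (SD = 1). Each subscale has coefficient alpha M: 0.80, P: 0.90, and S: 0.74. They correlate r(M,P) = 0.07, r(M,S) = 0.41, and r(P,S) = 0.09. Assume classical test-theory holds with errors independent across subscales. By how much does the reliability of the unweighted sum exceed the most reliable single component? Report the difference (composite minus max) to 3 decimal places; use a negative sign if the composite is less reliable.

-0.035

Var(sum) = 3 + 1.14 = 4.14; true-score variance = 2.44 + 1.14 = 3.58; composite reliability = 0.8647.
Max component reliability = 0.9000.
Difference = 0.8647 − 0.9000 = -0.035.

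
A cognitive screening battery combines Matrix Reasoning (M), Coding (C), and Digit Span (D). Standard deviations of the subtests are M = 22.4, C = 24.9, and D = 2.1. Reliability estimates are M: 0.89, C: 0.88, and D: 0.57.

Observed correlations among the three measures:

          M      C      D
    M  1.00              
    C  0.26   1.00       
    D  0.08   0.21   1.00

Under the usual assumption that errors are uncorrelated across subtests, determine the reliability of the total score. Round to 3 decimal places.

0.909

Var(M+C+D) = 22.4² + 24.9² + 2.1² + 2·[22.4·24.9·0.26 + 22.4·2.1·0.08 + 24.9·2.1·0.21] = 1126.18 + 319.523 = 1445.7.
Under uncorrelated errors the observed covariances equal the true-score covariances, so only the own-variance terms attenuate.
True-score variance = [22.4²·0.89 + 24.9²·0.88 + 2.1²·0.57] + 319.523 = 994.689 + 319.523 = 1314.21.
Reliability = 1314.21 / 1445.7 = 0.909.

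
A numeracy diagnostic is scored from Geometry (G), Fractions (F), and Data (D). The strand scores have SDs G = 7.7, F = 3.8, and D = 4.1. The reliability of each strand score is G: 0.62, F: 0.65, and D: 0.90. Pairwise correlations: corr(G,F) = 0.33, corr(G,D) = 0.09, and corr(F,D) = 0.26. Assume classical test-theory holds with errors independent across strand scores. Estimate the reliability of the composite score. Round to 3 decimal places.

Var(G+F+D) = 7.7² + 3.8² + 4.1² + 2·[7.7·3.8·0.33 + 7.7·4.1·0.09 + 3.8·4.1·0.26] = 90.54 + 33.0958 = 123.636.
Because errors are independent across components, Cov(Tᵢ,Tⱼ) = Cov(Xᵢ,Xⱼ); the off-diagonal part of the true-score variance is the same as above.
True-score variance = [7.7²·0.62 + 3.8²·0.65 + 4.1²·0.90] + 33.0958 = 61.2748 + 33.0958 = 94.3706.
Reliability = 94.3706 / 123.636 = 0.763.

0.763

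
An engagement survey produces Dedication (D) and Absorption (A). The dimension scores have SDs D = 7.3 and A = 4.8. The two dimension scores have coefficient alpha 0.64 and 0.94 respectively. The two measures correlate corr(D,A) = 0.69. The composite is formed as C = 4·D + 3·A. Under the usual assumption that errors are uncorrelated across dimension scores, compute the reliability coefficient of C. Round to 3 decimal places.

Var(C) = 4²·7.3² + 3²·4.8² + 2·[12·7.3·4.8·0.69] = 1060 + 580.262 = 1640.26.
Because errors are independent across components, Cov(Tᵢ,Tⱼ) = Cov(Xᵢ,Xⱼ); the off-diagonal part of the true-score variance is the same as above.
True-score variance = [4²·7.3²·0.64 + 3²·4.8²·0.94] + 580.262 = 740.608 + 580.262 = 1320.87.
Reliability = 1320.87 / 1640.26 = 0.805.

0.805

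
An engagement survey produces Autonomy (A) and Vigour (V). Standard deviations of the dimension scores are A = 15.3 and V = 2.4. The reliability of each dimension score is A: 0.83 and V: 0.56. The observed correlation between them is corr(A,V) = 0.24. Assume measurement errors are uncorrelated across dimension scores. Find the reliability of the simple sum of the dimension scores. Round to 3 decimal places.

Var(A+V) = 15.3² + 2.4² + 2·[15.3·2.4·0.24] = 239.85 + 17.6256 = 257.476.
With uncorrelated errors the cross-covariances are all true-score covariance, so they carry over unchanged; only the diagonal terms shrink to ρᵢσᵢ².
True-score variance = [15.3²·0.83 + 2.4²·0.56] + 17.6256 = 197.52 + 17.6256 = 215.146.
Reliability = 215.146 / 257.476 = 0.836.

0.836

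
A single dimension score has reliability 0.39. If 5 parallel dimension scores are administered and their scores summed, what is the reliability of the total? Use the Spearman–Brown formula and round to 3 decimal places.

ρ_k = kρ / (1 + (k−1)ρ) = 5·0.39 / (1 + 4·0.39) = 1.950 / 2.560 = 0.762.

0.762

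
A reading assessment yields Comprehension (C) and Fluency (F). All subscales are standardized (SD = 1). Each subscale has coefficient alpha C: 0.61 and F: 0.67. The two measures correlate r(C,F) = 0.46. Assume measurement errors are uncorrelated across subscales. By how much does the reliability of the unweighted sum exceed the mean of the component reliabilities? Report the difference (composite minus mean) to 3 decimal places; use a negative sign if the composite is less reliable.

Var(sum) = 2 + 0.92 = 2.92; true-score variance = 1.28 + 0.92 = 2.2; composite reliability = 0.7534.
Mean component reliability = 0.6400.
Difference = 0.7534 − 0.6400 = 0.113.

0.113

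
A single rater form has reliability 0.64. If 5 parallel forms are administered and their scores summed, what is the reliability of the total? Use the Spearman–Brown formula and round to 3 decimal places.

ρ_k = kρ / (1 + (k−1)ρ) = 5·0.64 / (1 + 4·0.64) = 3.200 / 3.560 = 0.899.

0.899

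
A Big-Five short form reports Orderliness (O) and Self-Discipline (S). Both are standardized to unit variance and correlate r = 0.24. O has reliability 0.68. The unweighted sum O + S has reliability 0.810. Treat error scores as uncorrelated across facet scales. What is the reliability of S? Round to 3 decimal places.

0.849

Var(O+S) = 2 + 2·0.24 = 2.480.
True-score variance = ρ_O + ρ_S + 2·0.24, so 0.810 = (0.68 + ρ_S + 0.48) / 2.480.
ρ_S = 0.810·2.480 − 0.68 − 0.48 = 0.849.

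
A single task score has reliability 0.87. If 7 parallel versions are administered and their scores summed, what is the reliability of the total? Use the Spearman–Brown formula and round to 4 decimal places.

0.9791

ρ_k = kρ / (1 + (k−1)ρ) = 7·0.87 / (1 + 6·0.87) = 6.090 / 6.220 = 0.9791.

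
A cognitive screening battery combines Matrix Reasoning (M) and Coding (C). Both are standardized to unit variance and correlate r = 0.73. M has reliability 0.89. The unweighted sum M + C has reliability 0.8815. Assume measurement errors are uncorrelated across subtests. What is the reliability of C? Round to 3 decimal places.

0.700

Var(M+C) = 2 + 2·0.73 = 3.460.
True-score variance = ρ_M + ρ_C + 2·0.73, so 0.8815 = (0.89 + ρ_C + 1.46) / 3.460.
ρ_C = 0.8815·3.460 − 0.89 − 1.46 = 0.700.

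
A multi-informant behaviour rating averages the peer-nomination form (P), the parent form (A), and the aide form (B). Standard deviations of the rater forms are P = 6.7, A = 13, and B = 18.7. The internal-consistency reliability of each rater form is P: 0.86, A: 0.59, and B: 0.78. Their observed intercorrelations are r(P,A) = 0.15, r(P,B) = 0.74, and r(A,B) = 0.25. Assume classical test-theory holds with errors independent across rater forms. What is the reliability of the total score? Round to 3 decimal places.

Var(P+A+B) = 6.7² + 13² + 18.7² + 2·[6.7·13·0.15 + 6.7·18.7·0.74 + 13·18.7·0.25] = 563.58 + 333.109 = 896.689.
With uncorrelated errors the cross-covariances are all true-score covariance, so they carry over unchanged; only the diagonal terms shrink to ρᵢσᵢ².
True-score variance = [6.7²·0.86 + 13²·0.59 + 18.7²·0.78] + 333.109 = 411.074 + 333.109 = 744.183.
Reliability = 744.183 / 896.689 = 0.830.

0.830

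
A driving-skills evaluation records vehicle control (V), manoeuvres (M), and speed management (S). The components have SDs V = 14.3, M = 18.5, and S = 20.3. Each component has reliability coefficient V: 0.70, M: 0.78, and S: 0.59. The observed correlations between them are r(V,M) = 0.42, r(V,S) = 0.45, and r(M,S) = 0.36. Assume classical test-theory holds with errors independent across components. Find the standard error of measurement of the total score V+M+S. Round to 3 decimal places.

Var(total) = 958.83 + 753.879 = 1712.71.
True-score variance = 653.231 + 753.879 = 1407.11, so reliability = 0.8216.
Error variance = 1712.71 − 1407.11 = 305.599; SEM = √305.599 = 17.481.

17.481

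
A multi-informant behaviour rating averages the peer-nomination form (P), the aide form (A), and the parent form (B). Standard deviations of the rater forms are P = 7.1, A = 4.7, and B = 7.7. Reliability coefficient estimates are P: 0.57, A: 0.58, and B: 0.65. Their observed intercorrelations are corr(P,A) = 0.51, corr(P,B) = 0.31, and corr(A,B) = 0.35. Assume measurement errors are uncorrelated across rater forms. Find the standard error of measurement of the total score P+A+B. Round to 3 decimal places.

Var(total) = 131.79 + 93.2658 = 225.056.
True-score variance = 80.0844 + 93.2658 = 173.35, so reliability = 0.7703.
Error variance = 225.056 − 173.35 = 51.7056; SEM = √51.7056 = 7.191.

7.191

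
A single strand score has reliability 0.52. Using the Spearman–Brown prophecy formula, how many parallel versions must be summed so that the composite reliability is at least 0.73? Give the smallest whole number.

k ≥ ρ*(1−ρ₁)/(ρ₁(1−ρ*)) = 0.73·0.48 / (0.52·0.27) = 2.496.
Smallest integer k = 3.

3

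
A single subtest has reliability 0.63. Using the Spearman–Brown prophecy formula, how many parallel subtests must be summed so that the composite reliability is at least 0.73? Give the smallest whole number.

k ≥ ρ*(1−ρ₁)/(ρ₁(1−ρ*)) = 0.73·0.37 / (0.63·0.27) = 1.588.
Smallest integer k = 2.

2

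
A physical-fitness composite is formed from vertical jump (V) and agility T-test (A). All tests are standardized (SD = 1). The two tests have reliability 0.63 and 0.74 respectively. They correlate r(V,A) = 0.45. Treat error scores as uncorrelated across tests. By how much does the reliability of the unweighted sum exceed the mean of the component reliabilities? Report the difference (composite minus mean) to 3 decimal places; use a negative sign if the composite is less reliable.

Var(sum) = 2 + 0.9 = 2.9; true-score variance = 1.37 + 0.9 = 2.27; composite reliability = 0.7828.
Mean component reliability = 0.6850.
Difference = 0.7828 − 0.6850 = 0.098.

0.098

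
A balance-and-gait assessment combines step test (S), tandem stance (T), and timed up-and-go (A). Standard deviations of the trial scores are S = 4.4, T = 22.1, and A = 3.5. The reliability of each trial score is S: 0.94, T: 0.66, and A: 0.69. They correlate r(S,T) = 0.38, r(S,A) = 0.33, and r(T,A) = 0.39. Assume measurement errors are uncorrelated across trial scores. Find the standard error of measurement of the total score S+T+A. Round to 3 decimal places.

Var(total) = 520.02 + 144.399 = 664.419.
True-score variance = 349.002 + 144.399 = 493.401, so reliability = 0.7426.
Error variance = 664.419 − 493.401 = 171.019; SEM = √171.019 = 13.077.

13.077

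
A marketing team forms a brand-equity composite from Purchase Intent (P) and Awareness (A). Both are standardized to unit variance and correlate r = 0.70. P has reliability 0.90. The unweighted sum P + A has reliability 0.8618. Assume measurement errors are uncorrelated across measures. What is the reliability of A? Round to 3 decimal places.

0.630

Var(P+A) = 2 + 2·0.70 = 3.400.
True-score variance = ρ_P + ρ_A + 2·0.70, so 0.8618 = (0.90 + ρ_A + 1.40) / 3.400.
ρ_A = 0.8618·3.400 − 0.90 − 1.40 = 0.630.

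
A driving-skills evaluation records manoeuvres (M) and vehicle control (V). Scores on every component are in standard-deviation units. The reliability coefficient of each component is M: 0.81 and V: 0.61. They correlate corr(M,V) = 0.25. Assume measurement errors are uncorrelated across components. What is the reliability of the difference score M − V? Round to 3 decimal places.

Var(M−V) = 1 + 1 − 2·0.25 = 2 − 0.5 = 1.5.
Because errors are independent across components, Cov(Tᵢ,Tⱼ) = Cov(Xᵢ,Xⱼ); the off-diagonal part of the true-score variance is the same as above.
True-score variance = [0.81 + 0.61] − 0.5 = 1.42 − 0.5 = 0.92.
Reliability = 0.92 / 1.5 = 0.613.

0.613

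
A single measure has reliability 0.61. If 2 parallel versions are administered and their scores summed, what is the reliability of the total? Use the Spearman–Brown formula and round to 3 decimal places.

0.758

ρ_k = kρ / (1 + (k−1)ρ) = 2·0.61 / (1 + 1·0.61) = 1.220 / 1.610 = 0.758.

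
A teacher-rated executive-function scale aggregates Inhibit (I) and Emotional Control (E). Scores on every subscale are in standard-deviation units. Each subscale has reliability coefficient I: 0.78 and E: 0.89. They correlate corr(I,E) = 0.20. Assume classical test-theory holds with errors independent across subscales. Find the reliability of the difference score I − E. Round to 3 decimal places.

0.794

Var(I−E) = 1 + 1 − 2·0.20 = 2 − 0.4 = 1.6.
Because errors are independent across components, Cov(Tᵢ,Tⱼ) = Cov(Xᵢ,Xⱼ); the off-diagonal part of the true-score variance is the same as above.
True-score variance = [0.78 + 0.89] − 0.4 = 1.67 − 0.4 = 1.27.
Reliability = 1.27 / 1.6 = 0.794.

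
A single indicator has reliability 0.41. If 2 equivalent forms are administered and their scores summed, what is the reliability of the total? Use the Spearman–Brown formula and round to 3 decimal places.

0.582

ρ_k = kρ / (1 + (k−1)ρ) = 2·0.41 / (1 + 1·0.41) = 0.820 / 1.410 = 0.582.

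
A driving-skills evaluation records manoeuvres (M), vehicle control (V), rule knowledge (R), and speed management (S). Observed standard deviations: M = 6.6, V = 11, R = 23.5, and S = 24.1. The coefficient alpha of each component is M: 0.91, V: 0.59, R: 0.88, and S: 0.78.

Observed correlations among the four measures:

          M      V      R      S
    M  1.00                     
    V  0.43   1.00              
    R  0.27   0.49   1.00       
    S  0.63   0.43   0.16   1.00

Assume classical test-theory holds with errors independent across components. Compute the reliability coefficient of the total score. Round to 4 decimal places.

0.8927

Var(M+V+R+S) = 6.6² + 11² + 23.5² + 24.1² + 2·[6.6·11·0.43 + 6.6·23.5·0.27 + 6.6·24.1·0.63 + 11·23.5·0.49 + 11·24.1·0.43 + 23.5·24.1·0.16] = 1297.62 + 1009.15 = 2306.77.
Because errors are independent across components, Cov(Tᵢ,Tⱼ) = Cov(Xᵢ,Xⱼ); the off-diagonal part of the true-score variance is the same as above.
True-score variance = [6.6²·0.91 + 11²·0.59 + 23.5²·0.88 + 24.1²·0.78] + 1009.15 = 1050.04 + 1009.15 = 2059.2.
Reliability = 2059.2 / 2306.77 = 0.8927.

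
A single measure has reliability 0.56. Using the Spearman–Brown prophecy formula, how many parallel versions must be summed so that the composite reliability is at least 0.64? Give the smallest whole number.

k ≥ ρ*(1−ρ₁)/(ρ₁(1−ρ*)) = 0.64·0.44 / (0.56·0.36) = 1.397.
Smallest integer k = 2.

2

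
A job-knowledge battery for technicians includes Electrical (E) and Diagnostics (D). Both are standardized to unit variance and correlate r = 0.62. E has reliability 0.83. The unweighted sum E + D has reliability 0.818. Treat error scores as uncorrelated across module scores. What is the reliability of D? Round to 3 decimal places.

Var(E+D) = 2 + 2·0.62 = 3.240.
True-score variance = ρ_E + ρ_D + 2·0.62, so 0.818 = (0.83 + ρ_D + 1.24) / 3.240.
ρ_D = 0.818·3.240 − 0.83 − 1.24 = 0.580.

0.580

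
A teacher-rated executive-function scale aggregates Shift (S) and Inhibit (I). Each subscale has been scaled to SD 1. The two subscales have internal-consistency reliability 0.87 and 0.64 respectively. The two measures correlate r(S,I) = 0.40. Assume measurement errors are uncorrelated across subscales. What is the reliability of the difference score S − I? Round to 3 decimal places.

0.592

Var(S−I) = 1 + 1 − 2·0.40 = 2 − 0.8 = 1.2.
Because errors are independent across components, Cov(Tᵢ,Tⱼ) = Cov(Xᵢ,Xⱼ); the off-diagonal part of the true-score variance is the same as above.
True-score variance = [0.87 + 0.64] − 0.8 = 1.51 − 0.8 = 0.71.
Reliability = 0.71 / 1.2 = 0.592.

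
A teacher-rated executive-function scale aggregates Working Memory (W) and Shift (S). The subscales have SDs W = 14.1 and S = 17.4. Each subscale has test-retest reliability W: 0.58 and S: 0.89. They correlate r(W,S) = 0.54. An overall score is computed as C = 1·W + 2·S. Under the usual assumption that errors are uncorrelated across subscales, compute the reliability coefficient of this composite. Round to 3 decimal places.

0.888

Var(C) = 14.1² + 2²·17.4² + 2·[2·14.1·17.4·0.54] = 1409.85 + 529.934 = 1939.78.
Under uncorrelated errors the observed covariances equal the true-score covariances, so only the own-variance terms attenuate.
True-score variance = [14.1²·0.58 + 2²·17.4²·0.89] + 529.934 = 1193.14 + 529.934 = 1723.07.
Reliability = 1723.07 / 1939.78 = 0.888.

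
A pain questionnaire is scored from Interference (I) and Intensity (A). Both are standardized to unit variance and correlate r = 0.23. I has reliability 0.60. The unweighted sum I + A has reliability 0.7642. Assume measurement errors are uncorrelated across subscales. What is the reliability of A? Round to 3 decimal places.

Var(I+A) = 2 + 2·0.23 = 2.460.
True-score variance = ρ_I + ρ_A + 2·0.23, so 0.7642 = (0.60 + ρ_A + 0.46) / 2.460.
ρ_A = 0.7642·2.460 − 0.60 − 0.46 = 0.820.

0.820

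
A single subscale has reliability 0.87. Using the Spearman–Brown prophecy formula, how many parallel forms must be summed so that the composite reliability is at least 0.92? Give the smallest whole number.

k ≥ ρ*(1−ρ₁)/(ρ₁(1−ρ*)) = 0.92·0.13 / (0.87·0.08) = 1.718.
Smallest integer k = 2.

2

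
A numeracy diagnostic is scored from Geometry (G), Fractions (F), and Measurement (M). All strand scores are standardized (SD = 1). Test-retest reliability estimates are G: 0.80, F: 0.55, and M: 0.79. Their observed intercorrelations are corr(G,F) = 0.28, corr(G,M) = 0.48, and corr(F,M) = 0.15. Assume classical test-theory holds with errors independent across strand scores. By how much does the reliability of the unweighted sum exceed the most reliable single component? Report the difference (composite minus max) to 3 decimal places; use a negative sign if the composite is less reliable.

0.022

Var(sum) = 3 + 1.82 = 4.82; true-score variance = 2.14 + 1.82 = 3.96; composite reliability = 0.8216.
Max component reliability = 0.8000.
Difference = 0.8216 − 0.8000 = 0.022.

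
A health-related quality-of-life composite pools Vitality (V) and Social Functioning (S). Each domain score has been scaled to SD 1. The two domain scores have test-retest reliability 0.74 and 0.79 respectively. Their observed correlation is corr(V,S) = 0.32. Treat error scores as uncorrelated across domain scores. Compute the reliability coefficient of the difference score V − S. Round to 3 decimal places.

0.654

Var(V−S) = 1 + 1 − 2·0.32 = 2 − 0.64 = 1.36.
With uncorrelated errors the cross-covariances are all true-score covariance, so they carry over unchanged; only the diagonal terms shrink to ρᵢσᵢ².
True-score variance = [0.74 + 0.79] − 0.64 = 1.53 − 0.64 = 0.89.
Reliability = 0.89 / 1.36 = 0.654.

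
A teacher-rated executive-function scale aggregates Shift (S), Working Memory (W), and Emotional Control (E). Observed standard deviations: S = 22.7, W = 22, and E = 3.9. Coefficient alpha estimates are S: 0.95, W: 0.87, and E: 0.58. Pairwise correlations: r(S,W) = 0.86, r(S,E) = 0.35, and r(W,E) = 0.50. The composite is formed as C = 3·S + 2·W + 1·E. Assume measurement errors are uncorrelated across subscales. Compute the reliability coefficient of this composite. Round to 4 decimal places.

Var(C) = 3²·22.7² + 2²·22² + 3.9² + 2·[6·22.7·22·0.86 + 3·22.7·3.9·0.35 + 2·22·3.9·0.50] = 6588.82 + 5511.32 = 12100.1.
With uncorrelated errors the cross-covariances are all true-score covariance, so they carry over unchanged; only the diagonal terms shrink to ρᵢσᵢ².
True-score variance = [3²·22.7²·0.95 + 2²·22²·0.87 + 3.9²·0.58] + 5511.32 = 6098.87 + 5511.32 = 11610.2.
Reliability = 11610.2 / 12100.1 = 0.9595.

0.9595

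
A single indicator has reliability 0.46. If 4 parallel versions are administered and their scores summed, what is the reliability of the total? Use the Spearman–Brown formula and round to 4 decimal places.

ρ_k = kρ / (1 + (k−1)ρ) = 4·0.46 / (1 + 3·0.46) = 1.840 / 2.380 = 0.7731.

0.7731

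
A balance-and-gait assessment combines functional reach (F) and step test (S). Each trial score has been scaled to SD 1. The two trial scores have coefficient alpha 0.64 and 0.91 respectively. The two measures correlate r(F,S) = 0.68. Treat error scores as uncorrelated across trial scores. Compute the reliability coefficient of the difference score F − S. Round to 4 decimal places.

Var(F−S) = 1 + 1 − 2·0.68 = 2 − 1.36 = 0.64.
With uncorrelated errors the cross-covariances are all true-score covariance, so they carry over unchanged; only the diagonal terms shrink to ρᵢσᵢ².
True-score variance = [0.64 + 0.91] − 1.36 = 1.55 − 1.36 = 0.19.
Reliability = 0.19 / 0.64 = 0.2969.

0.2969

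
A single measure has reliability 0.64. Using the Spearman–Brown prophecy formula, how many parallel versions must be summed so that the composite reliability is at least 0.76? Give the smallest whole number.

2

k ≥ ρ*(1−ρ₁)/(ρ₁(1−ρ*)) = 0.76·0.36 / (0.64·0.24) = 1.781.
Smallest integer k = 2.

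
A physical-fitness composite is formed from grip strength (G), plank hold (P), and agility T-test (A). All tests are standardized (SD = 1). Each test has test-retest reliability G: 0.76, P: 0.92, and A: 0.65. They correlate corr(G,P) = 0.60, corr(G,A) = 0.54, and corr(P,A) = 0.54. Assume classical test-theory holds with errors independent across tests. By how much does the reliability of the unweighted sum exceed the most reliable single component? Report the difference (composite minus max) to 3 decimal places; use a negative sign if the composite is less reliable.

-0.025

Var(sum) = 3 + 3.36 = 6.36; true-score variance = 2.33 + 3.36 = 5.69; composite reliability = 0.8947.
Max component reliability = 0.9200.
Difference = 0.8947 − 0.9200 = -0.025.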